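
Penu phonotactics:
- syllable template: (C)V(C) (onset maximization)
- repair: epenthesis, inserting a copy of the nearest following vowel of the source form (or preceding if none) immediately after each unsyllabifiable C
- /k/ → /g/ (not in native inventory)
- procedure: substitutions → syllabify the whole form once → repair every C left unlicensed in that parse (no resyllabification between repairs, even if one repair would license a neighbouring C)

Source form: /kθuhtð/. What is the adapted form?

guθuhtuðu

Substitution: /k/ → /g/, giving /gθuhtð/.
Syllabifying with onset maximization leaves /g/, /t/, /ð/ stranded (at most one coda consonant is licensed; onsets are limited to one consonant).
Epenthesis after each stranded consonant: /g/ → /gu/, /t/ → /tu/, /ð/ → /ðu/.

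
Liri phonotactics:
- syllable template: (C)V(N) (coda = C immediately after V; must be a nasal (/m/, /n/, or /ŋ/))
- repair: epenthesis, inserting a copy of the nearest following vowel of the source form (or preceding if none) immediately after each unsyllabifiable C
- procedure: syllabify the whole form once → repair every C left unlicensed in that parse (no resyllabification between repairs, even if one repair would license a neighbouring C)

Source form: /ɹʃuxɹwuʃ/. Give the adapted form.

ɹuʃuxuɹuwuʃu

The consonants /ɹ/, /x/, /ɹ/, /ʃ/ cannot be parsed into a legal (C)V(N) syllable (only a nasal (/m/, /n/, or /ŋ/) is licensed in coda position; onsets are limited to one consonant).
Epenthesis after each stranded consonant: /ɹ/ → /ɹu/, /x/ → /xu/, /ɹ/ → /ɹu/, /ʃ/ → /ʃu/.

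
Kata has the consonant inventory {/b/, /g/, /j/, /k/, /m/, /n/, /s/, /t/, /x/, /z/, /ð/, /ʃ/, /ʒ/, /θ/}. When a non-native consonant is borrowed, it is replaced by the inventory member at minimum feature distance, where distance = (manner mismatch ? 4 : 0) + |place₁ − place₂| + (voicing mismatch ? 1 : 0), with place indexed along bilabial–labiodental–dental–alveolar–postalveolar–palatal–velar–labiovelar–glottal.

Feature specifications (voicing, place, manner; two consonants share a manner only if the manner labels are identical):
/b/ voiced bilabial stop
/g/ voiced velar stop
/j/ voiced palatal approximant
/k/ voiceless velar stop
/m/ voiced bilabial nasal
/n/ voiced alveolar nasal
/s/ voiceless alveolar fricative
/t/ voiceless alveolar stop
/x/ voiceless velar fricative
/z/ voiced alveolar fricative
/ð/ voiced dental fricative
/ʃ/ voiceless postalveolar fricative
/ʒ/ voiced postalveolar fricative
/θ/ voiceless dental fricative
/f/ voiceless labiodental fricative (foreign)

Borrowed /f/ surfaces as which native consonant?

/θ/ is closest: same manner (fricative), place distance 1 (labiodental→dental), same voicing; total 1. Next closest is /s/ at distance 2.

θ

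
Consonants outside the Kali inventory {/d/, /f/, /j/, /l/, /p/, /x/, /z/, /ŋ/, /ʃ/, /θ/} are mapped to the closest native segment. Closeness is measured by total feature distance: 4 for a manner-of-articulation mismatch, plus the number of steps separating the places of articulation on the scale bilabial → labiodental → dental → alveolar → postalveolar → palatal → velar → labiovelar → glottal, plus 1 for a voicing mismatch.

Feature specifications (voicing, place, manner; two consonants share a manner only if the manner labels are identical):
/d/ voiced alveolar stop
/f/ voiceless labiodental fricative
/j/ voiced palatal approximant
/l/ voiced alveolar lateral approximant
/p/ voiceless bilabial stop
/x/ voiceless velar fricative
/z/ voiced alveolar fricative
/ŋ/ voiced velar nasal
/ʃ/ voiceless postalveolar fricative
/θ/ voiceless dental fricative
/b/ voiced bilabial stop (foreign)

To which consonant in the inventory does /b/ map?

/p/ is closest: same manner (stop), place distance 0 (bilabial→bilabial), voicing differs (+1); total 1. Next closest is /d/ at distance 3.

p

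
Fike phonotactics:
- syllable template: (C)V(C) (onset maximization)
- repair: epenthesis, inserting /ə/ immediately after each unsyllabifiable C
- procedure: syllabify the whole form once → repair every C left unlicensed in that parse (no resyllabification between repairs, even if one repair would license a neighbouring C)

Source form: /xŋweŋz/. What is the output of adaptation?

Syllabifying with onset maximization leaves /x/, /ŋ/, /z/ stranded (at most one coda consonant is licensed; onsets are limited to one consonant).
Epenthesis after each stranded consonant: /x/ → /xə/, /ŋ/ → /ŋə/, /z/ → /zə/.

xəŋəweŋzə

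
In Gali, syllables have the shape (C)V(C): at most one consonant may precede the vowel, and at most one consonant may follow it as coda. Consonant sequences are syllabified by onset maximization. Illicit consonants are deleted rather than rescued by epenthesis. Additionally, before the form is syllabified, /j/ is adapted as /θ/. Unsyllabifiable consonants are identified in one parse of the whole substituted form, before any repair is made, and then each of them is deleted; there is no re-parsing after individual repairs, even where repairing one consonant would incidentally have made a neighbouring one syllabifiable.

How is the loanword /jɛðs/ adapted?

θɛð

Substitution: /j/ → /θ/, giving /θɛðs/.
The consonants /s/ cannot be parsed into a legal (C)V(C) syllable (at most one coda consonant is licensed; onsets are limited to one consonant).
Deletion applies to /s/.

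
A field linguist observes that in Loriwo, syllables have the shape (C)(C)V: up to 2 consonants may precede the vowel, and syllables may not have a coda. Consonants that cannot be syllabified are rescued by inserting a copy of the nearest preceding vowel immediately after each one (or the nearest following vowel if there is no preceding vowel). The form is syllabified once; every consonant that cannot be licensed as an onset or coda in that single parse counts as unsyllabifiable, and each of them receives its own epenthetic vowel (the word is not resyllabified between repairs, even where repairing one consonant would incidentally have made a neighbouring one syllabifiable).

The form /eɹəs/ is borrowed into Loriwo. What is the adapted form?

Syllabifying with onset maximization leaves /s/ stranded (no codas are permitted; onsets may contain at most 2 consonants).
Inserting the epenthetic vowel yields /s/ → /sə/.

eɹəsə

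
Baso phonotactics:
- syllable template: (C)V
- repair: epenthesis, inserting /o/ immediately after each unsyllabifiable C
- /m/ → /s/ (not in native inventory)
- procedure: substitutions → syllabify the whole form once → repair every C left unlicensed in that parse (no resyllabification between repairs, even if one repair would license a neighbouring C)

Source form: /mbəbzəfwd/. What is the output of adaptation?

sobəbozəfowodo

Substitution: /m/ → /s/, giving /sbəbzəfwd/.
The consonants /s/, /b/, /f/, /w/, /d/ cannot be parsed into a legal (C)V syllable (no codas are permitted; onsets are limited to one consonant).
Each unlicensed consonant becomes the onset of a new syllable: /s/ → /so/, /b/ → /bo/, /f/ → /fo/, /w/ → /wo/, /d/ → /do/.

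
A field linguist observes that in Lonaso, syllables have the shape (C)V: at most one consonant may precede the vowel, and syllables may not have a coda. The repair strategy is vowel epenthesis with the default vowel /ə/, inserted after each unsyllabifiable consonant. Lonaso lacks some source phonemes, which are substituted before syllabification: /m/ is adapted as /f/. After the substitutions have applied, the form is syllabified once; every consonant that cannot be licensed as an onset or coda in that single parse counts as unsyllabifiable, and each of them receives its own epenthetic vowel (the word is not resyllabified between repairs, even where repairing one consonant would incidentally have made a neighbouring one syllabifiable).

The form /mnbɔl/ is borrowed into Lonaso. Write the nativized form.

Substitution: /m/ → /f/, giving /fnbɔl/.
Under (C)V, the unsyllabifiable consonants are /f/, /n/, /l/ (no codas are permitted; onsets are limited to one consonant).
Inserting the epenthetic vowel yields /f/ → /fə/, /n/ → /nə/, /l/ → /lə/.

fənəbɔlə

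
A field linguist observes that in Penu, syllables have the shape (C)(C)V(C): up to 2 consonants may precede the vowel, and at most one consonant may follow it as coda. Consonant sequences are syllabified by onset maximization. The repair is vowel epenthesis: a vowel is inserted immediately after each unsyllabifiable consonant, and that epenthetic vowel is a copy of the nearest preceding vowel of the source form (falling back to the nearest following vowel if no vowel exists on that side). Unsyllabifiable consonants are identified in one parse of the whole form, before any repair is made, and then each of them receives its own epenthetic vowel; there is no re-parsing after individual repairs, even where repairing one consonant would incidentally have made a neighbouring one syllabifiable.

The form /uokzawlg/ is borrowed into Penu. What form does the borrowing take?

The consonants /l/, /g/ cannot be parsed into a legal (C)(C)V(C) syllable (at most one coda consonant is licensed; onsets may contain at most 2 consonants).
Each unlicensed consonant becomes the onset of a new syllable: /l/ → /la/, /g/ → /ga/.

uokzawlaga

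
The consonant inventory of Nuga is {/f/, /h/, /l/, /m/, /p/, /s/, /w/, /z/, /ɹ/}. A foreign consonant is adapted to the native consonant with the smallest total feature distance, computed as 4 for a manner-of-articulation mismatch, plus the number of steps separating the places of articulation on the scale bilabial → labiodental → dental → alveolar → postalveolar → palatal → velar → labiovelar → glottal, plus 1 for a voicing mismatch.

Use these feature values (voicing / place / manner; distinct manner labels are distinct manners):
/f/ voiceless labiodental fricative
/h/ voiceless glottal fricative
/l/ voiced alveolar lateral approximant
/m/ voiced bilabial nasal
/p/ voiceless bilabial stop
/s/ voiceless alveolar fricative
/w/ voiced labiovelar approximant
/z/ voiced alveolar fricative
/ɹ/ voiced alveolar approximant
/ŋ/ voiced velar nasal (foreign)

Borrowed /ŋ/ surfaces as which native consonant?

w

/w/ is closest: manner differs (nasal→approximant, +4), place distance 1 (velar→labiovelar), same voicing; total 5. Next closest is /m/ at distance 6.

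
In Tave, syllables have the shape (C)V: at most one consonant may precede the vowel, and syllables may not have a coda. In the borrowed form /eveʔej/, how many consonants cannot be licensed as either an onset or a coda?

Syllabifying with onset maximization leaves /j/ stranded (no codas are permitted; onsets are limited to one consonant).

1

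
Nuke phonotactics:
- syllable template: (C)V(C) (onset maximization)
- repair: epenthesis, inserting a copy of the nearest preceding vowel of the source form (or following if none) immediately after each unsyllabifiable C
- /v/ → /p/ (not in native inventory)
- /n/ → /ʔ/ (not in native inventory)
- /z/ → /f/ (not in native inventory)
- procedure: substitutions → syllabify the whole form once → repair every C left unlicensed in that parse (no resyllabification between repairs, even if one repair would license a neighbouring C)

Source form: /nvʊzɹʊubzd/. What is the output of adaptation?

Substitution: /n/ → /ʔ/, /v/ → /p/, /z/ → /f/, giving /ʔpʊfɹʊubfd/.
Under (C)V(C), the unsyllabifiable consonants are /ʔ/, /f/, /d/ (at most one coda consonant is licensed; onsets are limited to one consonant).
Each unlicensed consonant becomes the onset of a new syllable: /ʔ/ → /ʔʊ/, /f/ → /fu/, /d/ → /du/.

ʔʊpʊfɹʊubfudu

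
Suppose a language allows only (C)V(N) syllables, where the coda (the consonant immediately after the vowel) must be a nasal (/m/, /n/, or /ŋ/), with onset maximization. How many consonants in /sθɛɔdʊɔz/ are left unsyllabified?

2

Syllabifying with onset maximization leaves /s/, /z/ stranded (only a nasal (/m/, /n/, or /ŋ/) is licensed in coda position; onsets are limited to one consonant).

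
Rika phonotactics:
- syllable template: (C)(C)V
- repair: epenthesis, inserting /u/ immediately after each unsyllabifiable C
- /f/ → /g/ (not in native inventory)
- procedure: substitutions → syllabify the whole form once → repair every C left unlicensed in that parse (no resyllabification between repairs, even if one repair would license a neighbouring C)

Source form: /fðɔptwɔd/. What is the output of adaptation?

Substitution: /f/ → /g/, giving /gðɔptwɔd/.
Syllabifying with onset maximization leaves /p/, /d/ stranded (no codas are permitted; onsets may contain at most 2 consonants).
Inserting the epenthetic vowel yields /p/ → /pu/, /d/ → /du/.

gðɔputwɔdu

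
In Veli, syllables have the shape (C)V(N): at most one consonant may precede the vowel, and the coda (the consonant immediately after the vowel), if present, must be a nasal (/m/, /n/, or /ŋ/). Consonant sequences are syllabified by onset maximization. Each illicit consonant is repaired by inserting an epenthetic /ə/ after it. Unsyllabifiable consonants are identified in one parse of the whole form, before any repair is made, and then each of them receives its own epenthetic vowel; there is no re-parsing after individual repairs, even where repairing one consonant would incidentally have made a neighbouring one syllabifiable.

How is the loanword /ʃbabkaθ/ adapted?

Under (C)V(N), the unsyllabifiable consonants are /ʃ/, /b/, /θ/ (only a nasal (/m/, /n/, or /ŋ/) is licensed in coda position; onsets are limited to one consonant).
Each unlicensed consonant becomes the onset of a new syllable: /ʃ/ → /ʃə/, /b/ → /bə/, /θ/ → /θə/.

ʃəbabəkaθə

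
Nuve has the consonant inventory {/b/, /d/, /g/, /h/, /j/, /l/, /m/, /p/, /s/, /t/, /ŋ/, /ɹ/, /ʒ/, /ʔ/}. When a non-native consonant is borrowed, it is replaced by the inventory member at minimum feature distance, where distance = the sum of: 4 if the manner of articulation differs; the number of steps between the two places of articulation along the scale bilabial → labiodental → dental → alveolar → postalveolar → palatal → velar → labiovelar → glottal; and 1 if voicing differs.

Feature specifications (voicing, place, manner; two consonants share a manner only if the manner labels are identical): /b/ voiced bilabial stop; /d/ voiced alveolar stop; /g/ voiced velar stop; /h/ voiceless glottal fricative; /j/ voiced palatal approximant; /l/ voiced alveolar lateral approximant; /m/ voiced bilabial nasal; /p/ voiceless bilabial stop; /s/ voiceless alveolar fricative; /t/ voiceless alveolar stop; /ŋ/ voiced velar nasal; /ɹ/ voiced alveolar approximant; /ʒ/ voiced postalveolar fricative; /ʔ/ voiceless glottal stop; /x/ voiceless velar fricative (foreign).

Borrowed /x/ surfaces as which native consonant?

h

/h/ is closest: same manner (fricative), place distance 2 (velar→glottal), same voicing; total 2. Next closest is /s/ at distance 3.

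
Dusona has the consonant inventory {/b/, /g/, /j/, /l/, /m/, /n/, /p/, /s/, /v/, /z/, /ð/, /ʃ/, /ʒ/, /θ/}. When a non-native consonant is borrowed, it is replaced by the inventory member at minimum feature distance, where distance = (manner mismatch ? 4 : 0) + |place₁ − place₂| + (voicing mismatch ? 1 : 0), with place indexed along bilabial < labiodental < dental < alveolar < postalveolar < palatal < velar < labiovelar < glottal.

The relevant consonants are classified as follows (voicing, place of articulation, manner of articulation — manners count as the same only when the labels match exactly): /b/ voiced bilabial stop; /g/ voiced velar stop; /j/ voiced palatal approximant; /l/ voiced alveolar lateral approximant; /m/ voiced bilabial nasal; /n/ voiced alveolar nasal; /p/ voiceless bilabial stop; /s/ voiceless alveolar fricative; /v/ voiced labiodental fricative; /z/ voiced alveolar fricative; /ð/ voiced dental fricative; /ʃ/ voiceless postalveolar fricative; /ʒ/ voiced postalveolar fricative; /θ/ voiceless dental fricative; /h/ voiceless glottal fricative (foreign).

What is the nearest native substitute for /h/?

ʃ

/ʃ/ is closest: same manner (fricative), place distance 4 (glottal→postalveolar), same voicing; total 4. Next closest is /s/ at distance 5.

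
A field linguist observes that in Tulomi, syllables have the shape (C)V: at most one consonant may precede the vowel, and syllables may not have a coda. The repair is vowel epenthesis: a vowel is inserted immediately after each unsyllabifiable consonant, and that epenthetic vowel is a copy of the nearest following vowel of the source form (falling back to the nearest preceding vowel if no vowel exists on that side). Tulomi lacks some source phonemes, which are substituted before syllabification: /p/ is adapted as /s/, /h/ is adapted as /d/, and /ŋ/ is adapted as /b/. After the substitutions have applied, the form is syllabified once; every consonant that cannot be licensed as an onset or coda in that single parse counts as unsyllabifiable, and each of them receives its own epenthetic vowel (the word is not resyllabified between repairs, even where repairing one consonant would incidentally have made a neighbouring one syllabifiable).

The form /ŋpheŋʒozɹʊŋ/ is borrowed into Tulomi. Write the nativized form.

besedeboʒozʊɹʊbʊ

Substitution: /ŋ/ → /b/, /p/ → /s/, /h/ → /d/, giving /bsdebʒozɹʊb/.
Syllabifying with onset maximization leaves /b/, /s/, /b/, /z/, /b/ stranded (no codas are permitted; onsets are limited to one consonant).
Inserting the epenthetic vowel yields /b/ → /be/, /s/ → /se/, /b/ → /bo/, /z/ → /zʊ/, /b/ → /bʊ/.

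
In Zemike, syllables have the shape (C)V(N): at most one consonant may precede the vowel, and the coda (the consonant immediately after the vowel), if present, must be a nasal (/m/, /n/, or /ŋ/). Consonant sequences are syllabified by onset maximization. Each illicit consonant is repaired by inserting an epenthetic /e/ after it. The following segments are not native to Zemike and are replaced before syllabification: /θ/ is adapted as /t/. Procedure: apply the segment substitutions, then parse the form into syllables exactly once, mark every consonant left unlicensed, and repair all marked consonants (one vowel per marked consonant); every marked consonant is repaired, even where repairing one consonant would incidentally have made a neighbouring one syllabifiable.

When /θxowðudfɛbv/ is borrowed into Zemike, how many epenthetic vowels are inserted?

5

After substitution the input is /txowðudfɛbv/.
The unsyllabifiable consonants are /t/, /w/, /d/, /b/, /v/; each receives one epenthetic vowel.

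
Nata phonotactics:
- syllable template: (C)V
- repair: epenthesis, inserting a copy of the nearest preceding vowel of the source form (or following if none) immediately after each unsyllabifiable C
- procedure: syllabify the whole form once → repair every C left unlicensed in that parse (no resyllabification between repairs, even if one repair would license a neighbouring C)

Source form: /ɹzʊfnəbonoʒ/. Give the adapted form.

The consonants /ɹ/, /f/, /ʒ/ cannot be parsed into a legal (C)V syllable (no codas are permitted; onsets are limited to one consonant).
Each unlicensed consonant becomes the onset of a new syllable: /ɹ/ → /ɹʊ/, /f/ → /fʊ/, /ʒ/ → /ʒo/.

ɹʊzʊfʊnəbonoʒo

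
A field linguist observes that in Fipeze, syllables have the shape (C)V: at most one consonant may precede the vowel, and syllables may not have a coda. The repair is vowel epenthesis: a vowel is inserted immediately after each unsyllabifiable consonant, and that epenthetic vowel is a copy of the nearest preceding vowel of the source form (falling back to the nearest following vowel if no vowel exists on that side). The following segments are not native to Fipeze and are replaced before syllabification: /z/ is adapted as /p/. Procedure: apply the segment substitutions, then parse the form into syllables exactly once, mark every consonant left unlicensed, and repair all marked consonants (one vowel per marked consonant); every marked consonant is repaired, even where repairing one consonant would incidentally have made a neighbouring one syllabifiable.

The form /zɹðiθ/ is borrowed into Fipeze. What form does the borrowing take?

Substitution: /z/ → /p/, giving /pɹðiθ/.
Under (C)V, the unsyllabifiable consonants are /p/, /ɹ/, /θ/ (no codas are permitted; onsets are limited to one consonant).
Epenthesis after each stranded consonant: /p/ → /pi/, /ɹ/ → /ɹi/, /θ/ → /θi/.

piɹiðiθi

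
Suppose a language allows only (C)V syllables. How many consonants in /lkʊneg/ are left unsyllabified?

The consonants /l/, /g/ cannot be parsed into a legal (C)V syllable (no codas are permitted; onsets are limited to one consonant).

2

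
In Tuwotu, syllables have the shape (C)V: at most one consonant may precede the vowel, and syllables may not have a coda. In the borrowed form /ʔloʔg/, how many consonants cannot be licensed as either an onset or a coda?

Syllabifying with onset maximization leaves /ʔ/, /ʔ/, /g/ stranded (no codas are permitted; onsets are limited to one consonant).

3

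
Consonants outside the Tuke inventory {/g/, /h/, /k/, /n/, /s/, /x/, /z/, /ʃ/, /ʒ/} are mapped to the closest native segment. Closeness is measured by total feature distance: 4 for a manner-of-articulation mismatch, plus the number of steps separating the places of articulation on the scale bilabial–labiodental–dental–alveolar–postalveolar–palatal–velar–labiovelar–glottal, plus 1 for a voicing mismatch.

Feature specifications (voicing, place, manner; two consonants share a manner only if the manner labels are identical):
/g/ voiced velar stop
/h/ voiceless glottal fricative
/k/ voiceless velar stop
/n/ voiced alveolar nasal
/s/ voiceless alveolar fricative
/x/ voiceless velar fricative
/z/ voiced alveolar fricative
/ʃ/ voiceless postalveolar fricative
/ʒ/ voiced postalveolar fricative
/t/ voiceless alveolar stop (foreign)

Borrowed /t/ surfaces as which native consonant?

k

/k/ is closest: same manner (stop), place distance 3 (alveolar→velar), same voicing; total 3. Next closest is /g/ at distance 4.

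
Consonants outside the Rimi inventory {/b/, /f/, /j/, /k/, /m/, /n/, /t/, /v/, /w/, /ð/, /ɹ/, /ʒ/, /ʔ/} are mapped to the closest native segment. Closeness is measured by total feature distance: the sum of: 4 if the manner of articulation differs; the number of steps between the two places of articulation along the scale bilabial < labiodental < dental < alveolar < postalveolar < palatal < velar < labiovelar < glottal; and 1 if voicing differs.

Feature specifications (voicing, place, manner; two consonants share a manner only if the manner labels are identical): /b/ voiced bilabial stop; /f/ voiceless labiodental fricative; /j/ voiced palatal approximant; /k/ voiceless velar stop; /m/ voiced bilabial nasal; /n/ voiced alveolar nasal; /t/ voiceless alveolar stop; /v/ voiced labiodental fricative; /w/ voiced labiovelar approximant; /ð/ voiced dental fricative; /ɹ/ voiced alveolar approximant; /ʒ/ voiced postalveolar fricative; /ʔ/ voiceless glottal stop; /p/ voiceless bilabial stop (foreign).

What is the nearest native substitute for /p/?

b

/b/ is closest: same manner (stop), place distance 0 (bilabial→bilabial), voicing differs (+1); total 1. Next closest is /t/ at distance 3.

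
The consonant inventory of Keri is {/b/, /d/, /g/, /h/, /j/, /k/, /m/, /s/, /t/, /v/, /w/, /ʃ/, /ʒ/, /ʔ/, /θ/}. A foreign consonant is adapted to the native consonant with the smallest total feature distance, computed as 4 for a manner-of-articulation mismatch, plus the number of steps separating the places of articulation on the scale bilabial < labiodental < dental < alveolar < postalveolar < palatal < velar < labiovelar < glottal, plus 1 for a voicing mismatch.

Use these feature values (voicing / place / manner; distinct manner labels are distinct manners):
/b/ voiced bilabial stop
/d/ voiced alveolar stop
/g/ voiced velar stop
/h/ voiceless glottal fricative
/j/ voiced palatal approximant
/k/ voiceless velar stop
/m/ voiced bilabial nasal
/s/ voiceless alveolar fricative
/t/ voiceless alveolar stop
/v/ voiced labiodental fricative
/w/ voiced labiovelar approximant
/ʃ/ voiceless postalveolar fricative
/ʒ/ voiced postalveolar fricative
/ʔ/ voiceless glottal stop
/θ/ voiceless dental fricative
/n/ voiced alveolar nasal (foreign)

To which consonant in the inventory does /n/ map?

m

/m/ is closest: same manner (nasal), place distance 3 (alveolar→bilabial), same voicing; total 3. Next closest is /d/ at distance 4.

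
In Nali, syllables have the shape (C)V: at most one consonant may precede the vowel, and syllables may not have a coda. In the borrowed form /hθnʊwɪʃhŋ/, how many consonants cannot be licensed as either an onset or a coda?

5

Syllabifying with onset maximization leaves /h/, /θ/, /ʃ/, /h/, /ŋ/ stranded (no codas are permitted; onsets are limited to one consonant).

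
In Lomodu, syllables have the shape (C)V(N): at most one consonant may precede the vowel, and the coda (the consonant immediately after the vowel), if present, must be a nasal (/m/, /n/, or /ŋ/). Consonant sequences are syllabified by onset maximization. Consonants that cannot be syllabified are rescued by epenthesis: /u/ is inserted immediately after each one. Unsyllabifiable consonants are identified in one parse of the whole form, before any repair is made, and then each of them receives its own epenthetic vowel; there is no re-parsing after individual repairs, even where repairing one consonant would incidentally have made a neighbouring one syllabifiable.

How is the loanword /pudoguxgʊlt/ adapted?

pudoguxugʊlutu

The consonants /x/, /l/, /t/ cannot be parsed into a legal (C)V(N) syllable (only a nasal (/m/, /n/, or /ŋ/) is licensed in coda position; onsets are limited to one consonant).
Inserting the epenthetic vowel yields /x/ → /xu/, /l/ → /lu/, /t/ → /tu/.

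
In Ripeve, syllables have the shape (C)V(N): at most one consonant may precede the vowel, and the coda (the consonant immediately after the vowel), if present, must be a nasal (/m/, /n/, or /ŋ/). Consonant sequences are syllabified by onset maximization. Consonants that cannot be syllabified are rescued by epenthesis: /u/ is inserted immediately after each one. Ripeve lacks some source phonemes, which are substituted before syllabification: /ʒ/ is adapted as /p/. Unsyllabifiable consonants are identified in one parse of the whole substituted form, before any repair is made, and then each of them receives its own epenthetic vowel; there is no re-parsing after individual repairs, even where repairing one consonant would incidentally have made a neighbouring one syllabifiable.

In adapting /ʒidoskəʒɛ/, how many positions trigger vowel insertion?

1

After substitution the input is /pidoskəpɛ/.
The unsyllabifiable consonants are /s/; each receives one epenthetic vowel.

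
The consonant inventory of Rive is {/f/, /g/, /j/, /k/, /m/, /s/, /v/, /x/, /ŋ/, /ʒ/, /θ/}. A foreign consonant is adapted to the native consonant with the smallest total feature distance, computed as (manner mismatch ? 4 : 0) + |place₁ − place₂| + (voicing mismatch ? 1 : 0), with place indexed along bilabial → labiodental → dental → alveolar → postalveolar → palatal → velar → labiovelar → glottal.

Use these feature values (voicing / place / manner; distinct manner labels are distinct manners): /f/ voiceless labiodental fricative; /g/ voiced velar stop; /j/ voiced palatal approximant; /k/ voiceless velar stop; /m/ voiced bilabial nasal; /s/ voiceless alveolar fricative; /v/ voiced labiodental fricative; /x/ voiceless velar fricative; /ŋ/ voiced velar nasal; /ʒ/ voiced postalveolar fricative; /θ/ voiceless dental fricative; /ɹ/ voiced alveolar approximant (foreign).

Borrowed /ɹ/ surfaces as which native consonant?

j

/j/ is closest: same manner (approximant), place distance 2 (alveolar→palatal), same voicing; total 2. Next closest is /s/ at distance 5.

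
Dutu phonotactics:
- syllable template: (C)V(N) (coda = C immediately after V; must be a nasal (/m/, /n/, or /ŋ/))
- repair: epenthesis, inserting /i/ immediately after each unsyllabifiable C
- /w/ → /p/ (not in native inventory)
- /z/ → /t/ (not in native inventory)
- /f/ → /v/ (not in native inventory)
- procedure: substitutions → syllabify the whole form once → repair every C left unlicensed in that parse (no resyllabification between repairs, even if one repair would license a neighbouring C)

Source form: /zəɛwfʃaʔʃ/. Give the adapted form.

Substitution: /z/ → /t/, /w/ → /p/, /f/ → /v/, giving /təɛpvʃaʔʃ/.
Under (C)V(N), the unsyllabifiable consonants are /p/, /v/, /ʔ/, /ʃ/ (only a nasal (/m/, /n/, or /ŋ/) is licensed in coda position; onsets are limited to one consonant).
Inserting the epenthetic vowel yields /p/ → /pi/, /v/ → /vi/, /ʔ/ → /ʔi/, /ʃ/ → /ʃi/.

təɛpiviʃaʔiʃi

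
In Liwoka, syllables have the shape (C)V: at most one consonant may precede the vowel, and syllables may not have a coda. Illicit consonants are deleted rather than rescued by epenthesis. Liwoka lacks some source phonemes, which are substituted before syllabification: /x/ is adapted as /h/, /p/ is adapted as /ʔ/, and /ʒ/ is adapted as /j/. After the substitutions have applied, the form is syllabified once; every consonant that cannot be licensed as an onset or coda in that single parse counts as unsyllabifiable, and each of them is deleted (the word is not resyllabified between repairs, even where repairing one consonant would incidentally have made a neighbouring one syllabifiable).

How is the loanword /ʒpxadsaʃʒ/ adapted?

hasa

Substitution: /ʒ/ → /j/, /p/ → /ʔ/, /x/ → /h/, giving /jʔhadsaʃj/.
The consonants /j/, /ʔ/, /d/, /ʃ/, /j/ cannot be parsed into a legal (C)V syllable (no codas are permitted; onsets are limited to one consonant).
Deletion applies to /j/, /ʔ/, /d/, /ʃ/, /j/.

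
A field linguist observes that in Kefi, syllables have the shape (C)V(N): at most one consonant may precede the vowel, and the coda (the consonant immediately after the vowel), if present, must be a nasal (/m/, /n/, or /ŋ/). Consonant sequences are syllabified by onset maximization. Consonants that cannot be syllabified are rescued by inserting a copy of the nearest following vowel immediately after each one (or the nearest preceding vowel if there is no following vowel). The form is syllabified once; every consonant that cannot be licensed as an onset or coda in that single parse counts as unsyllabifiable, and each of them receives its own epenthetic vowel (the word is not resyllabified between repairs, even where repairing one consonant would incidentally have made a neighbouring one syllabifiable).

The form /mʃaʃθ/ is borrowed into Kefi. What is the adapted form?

Syllabifying with onset maximization leaves /m/, /ʃ/, /θ/ stranded (only a nasal (/m/, /n/, or /ŋ/) is licensed in coda position; onsets are limited to one consonant).
Inserting the epenthetic vowel yields /m/ → /ma/, /ʃ/ → /ʃa/, /θ/ → /θa/.

maʃaʃaθa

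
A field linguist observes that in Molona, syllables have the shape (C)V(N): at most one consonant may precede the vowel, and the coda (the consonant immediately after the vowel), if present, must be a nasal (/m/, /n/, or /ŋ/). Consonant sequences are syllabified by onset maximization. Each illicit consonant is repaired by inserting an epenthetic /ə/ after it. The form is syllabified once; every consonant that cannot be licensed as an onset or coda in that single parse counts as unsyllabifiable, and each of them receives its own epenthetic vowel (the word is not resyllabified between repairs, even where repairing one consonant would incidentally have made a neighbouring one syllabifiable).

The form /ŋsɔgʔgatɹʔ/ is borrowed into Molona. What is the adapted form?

Syllabifying with onset maximization leaves /ŋ/, /g/, /ʔ/, /t/, /ɹ/, /ʔ/ stranded (only a nasal (/m/, /n/, or /ŋ/) is licensed in coda position; onsets are limited to one consonant).
Inserting the epenthetic vowel yields /ŋ/ → /ŋə/, /g/ → /gə/, /ʔ/ → /ʔə/, /t/ → /tə/, /ɹ/ → /ɹə/, /ʔ/ → /ʔə/.

ŋəsɔgəʔəgatəɹəʔə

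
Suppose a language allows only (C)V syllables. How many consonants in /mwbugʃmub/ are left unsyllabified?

5

Under (C)V, the unsyllabifiable consonants are /m/, /w/, /g/, /ʃ/, /b/ (no codas are permitted; onsets are limited to one consonant).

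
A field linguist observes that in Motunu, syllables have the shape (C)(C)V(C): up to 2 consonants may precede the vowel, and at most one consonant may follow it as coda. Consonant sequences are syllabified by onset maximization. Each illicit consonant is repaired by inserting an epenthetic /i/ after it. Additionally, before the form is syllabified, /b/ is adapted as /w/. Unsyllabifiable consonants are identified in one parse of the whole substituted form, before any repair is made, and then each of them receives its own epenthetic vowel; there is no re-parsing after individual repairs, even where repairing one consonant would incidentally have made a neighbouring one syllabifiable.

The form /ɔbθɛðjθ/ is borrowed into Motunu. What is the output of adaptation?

ɔwθɛðjiθi

Substitution: /b/ → /w/, giving /ɔwθɛðjθ/.
Syllabifying with onset maximization leaves /j/, /θ/ stranded (at most one coda consonant is licensed; onsets may contain at most 2 consonants).
Epenthesis after each stranded consonant: /j/ → /ji/, /θ/ → /θi/.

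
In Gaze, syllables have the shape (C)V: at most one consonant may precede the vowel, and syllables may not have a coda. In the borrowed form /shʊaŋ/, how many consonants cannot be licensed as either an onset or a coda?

2

Syllabifying with onset maximization leaves /s/, /ŋ/ stranded (no codas are permitted; onsets are limited to one consonant).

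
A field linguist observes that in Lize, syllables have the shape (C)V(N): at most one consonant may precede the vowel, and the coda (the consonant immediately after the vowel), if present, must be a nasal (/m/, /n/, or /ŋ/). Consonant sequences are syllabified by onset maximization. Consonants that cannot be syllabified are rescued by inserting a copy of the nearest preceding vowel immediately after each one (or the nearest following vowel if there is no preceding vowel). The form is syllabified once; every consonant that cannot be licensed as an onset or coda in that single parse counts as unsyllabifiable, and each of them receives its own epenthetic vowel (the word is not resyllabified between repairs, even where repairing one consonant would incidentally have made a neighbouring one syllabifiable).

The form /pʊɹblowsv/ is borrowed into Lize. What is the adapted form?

pʊɹʊbʊlowosovo

The consonants /ɹ/, /b/, /w/, /s/, /v/ cannot be parsed into a legal (C)V(N) syllable (only a nasal (/m/, /n/, or /ŋ/) is licensed in coda position; onsets are limited to one consonant).
Epenthesis after each stranded consonant: /ɹ/ → /ɹʊ/, /b/ → /bʊ/, /w/ → /wo/, /s/ → /so/, /v/ → /vo/.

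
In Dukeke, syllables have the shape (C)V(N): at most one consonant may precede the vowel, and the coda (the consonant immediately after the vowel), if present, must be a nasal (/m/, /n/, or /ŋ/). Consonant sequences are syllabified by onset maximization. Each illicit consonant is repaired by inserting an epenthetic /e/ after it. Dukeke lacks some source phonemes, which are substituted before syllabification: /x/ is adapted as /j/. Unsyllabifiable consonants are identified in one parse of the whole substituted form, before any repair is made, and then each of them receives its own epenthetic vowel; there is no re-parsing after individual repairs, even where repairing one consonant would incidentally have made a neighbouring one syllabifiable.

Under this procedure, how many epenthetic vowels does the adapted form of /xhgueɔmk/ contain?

3

After substitution the input is /jhgueɔmk/.
The unsyllabifiable consonants are /j/, /h/, /k/; each receives one epenthetic vowel.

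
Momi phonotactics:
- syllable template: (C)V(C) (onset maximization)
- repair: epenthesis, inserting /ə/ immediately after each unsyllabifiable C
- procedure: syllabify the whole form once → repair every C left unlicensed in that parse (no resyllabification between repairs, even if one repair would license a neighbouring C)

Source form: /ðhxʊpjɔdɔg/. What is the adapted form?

Under (C)V(C), the unsyllabifiable consonants are /ð/, /h/ (at most one coda consonant is licensed; onsets are limited to one consonant).
Epenthesis after each stranded consonant: /ð/ → /ðə/, /h/ → /hə/.

ðəhəxʊpjɔdɔg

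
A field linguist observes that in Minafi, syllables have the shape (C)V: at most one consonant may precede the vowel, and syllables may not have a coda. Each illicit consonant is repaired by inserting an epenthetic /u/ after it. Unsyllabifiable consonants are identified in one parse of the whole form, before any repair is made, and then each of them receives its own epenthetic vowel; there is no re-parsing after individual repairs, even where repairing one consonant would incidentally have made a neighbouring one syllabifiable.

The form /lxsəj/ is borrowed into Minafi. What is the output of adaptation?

Syllabifying with onset maximization leaves /l/, /x/, /j/ stranded (no codas are permitted; onsets are limited to one consonant).
Each unlicensed consonant becomes the onset of a new syllable: /l/ → /lu/, /x/ → /xu/, /j/ → /ju/.

luxusəju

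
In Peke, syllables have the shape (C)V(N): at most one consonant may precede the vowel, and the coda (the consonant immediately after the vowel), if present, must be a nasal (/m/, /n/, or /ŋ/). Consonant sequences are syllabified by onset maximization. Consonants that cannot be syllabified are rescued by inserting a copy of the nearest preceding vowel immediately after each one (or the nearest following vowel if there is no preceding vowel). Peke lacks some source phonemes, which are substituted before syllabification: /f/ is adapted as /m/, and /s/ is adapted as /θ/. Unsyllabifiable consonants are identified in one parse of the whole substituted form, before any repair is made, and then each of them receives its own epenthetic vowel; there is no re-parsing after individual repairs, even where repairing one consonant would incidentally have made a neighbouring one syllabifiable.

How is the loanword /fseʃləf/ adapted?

meθeʃeləm

Substitution: /f/ → /m/, /s/ → /θ/, giving /mθeʃləm/.
The consonants /m/, /ʃ/ cannot be parsed into a legal (C)V(N) syllable (only a nasal (/m/, /n/, or /ŋ/) is licensed in coda position; onsets are limited to one consonant).
Each unlicensed consonant becomes the onset of a new syllable: /m/ → /me/, /ʃ/ → /ʃe/.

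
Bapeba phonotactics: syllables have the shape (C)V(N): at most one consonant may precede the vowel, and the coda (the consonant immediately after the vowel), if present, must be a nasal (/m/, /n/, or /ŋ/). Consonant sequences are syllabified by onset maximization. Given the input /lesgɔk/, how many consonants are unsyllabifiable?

2

Syllabifying with onset maximization leaves /s/, /k/ stranded (only a nasal (/m/, /n/, or /ŋ/) is licensed in coda position; onsets are limited to one consonant).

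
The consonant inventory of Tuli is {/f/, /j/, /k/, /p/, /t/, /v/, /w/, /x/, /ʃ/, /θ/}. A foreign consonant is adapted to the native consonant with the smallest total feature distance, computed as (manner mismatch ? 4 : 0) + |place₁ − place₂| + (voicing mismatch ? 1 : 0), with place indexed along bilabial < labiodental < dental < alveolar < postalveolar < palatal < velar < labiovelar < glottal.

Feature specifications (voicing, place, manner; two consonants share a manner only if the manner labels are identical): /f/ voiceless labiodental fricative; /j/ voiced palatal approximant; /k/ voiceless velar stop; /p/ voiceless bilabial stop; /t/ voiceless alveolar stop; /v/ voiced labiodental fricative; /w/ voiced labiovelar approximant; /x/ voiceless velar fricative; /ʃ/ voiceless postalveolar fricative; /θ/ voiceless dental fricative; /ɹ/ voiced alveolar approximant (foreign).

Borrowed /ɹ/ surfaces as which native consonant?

j

/j/ is closest: same manner (approximant), place distance 2 (alveolar→palatal), same voicing; total 2. Next closest is /w/ at distance 4.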